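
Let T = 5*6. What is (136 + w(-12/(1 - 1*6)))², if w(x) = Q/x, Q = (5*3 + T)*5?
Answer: 844561/16 ≈ 52785.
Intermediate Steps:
T = 30
Q = 225 (Q = (5*3 + 30)*5 = (15 + 30)*5 = 45*5 = 225)
w(x) = 225/x
(136 + w(-12/(1 - 1*6)))² = (136 + 225/((-12/(1 - 1*6))))² = (136 + 225/((-12/(1 - 6))))² = (136 + 225/((-12/(-5))))² = (136 + 225/((-12*(-⅕))))² = (136 + 225/(12/5))² = (136 + 225*(5/12))² = (136 + 375/4)² = (919/4)² = 844561/16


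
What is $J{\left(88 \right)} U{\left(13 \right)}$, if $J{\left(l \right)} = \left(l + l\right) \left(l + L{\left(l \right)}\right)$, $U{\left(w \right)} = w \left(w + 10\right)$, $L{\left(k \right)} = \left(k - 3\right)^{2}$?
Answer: $384839312$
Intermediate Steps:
$L{\left(k \right)} = \left(-3 + k\right)^{2}$
$U{\left(w \right)} = w \left(10 + w\right)$
$J{\left(l \right)} = 2 l \left(l + \left(-3 + l\right)^{2}\right)$ ($J{\left(l \right)} = \left(l + l\right) \left(l + \left(-3 + l\right)^{2}\right) = 2 l \left(l + \left(-3 + l\right)^{2}\right)$)
$J{\left(88 \right)} U{\left(13 \right)} = 2 \cdot 88 \left(88 + \left(-3 + 88\right)^{2}\right) 13 \left(10 + 13\right) = 2 \cdot 88 \left(88 + 85^{2}\right) 13 \cdot 23 = 2 \cdot 88 \left(88 + 7225\right) 299 = 2 \cdot 88 \cdot 7313 \cdot 299 = 1287088 \cdot 299 = 384839312$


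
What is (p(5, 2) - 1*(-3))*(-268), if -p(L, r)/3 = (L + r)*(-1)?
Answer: -6432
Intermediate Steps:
p(L, r) = 3*L + 3*r (p(L, r) = -3*(L + r)*(-1) = -3*(-L - r) = 3*L + 3*r)
(p(5, 2) - 1*(-3))*(-268) = ((3*5 + 3*2) - 1*(-3))*(-268) = ((15 + 6) + 3)*(-268) = (21 + 3)*(-268) = 24*(-268) = -6432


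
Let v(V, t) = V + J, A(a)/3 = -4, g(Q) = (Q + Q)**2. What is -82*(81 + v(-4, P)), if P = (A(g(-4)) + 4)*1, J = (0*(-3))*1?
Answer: -6314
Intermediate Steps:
g(Q) = 4*Q**2 (g(Q) = (2*Q)**2 = 4*Q**2)
A(a) = -12 (A(a) = 3*(-4) = -12)
J = 0 (J = 0*1 = 0)
P = -8 (P = (-12 + 4)*1 = -8*1 = -8)
v(V, t) = V (v(V, t) = V + 0 = V)
-82*(81 + v(-4, P)) = -82*(81 - 4) = -82*77 = -6314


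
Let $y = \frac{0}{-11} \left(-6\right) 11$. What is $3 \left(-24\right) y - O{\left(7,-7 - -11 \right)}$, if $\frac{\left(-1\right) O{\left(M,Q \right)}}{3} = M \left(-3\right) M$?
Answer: $-441$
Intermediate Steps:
$O{\left(M,Q \right)} = 9 M^{2}$ ($O{\left(M,Q \right)} = - 3 M \left(-3\right) M = - 3 - 3 M M = - 3 \left(- 3 M^{2}\right) = 9 M^{2}$)
$y = 0$ ($y = 0 \left(- \frac{1}{11}\right) \left(-6\right) 11 = 0 \left(-6\right) 11 = 0 \cdot 11 = 0$)
$3 \left(-24\right) y - O{\left(7,-7 - -11 \right)} = 3 \left(-24\right) 0 - 9 \cdot 7^{2} = \left(-72\right) 0 - 9 \cdot 49 = 0 - 441 = -441$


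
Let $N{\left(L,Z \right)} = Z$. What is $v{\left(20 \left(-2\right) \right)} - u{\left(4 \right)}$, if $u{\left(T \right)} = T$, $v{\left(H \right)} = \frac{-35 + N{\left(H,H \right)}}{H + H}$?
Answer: $- \frac{49}{16} \approx -3.0625$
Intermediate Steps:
$v{\left(H \right)} = \frac{-35 + H}{2 H}$ ($v{\left(H \right)} = \frac{-35 + H}{H + H} = \frac{-35 + H}{2 H}$)
$v{\left(20 \left(-2\right) \right)} - u{\left(4 \right)} = \frac{-35 + 20 \left(-2\right)}{2 \cdot 20 \left(-2\right)} - 4 = \frac{-35 - 40}{2 \left(-40\right)} - 4 = \frac{1}{2} \left(- \frac{1}{40}\right) \left(-75\right) - 4 = \frac{15}{16} - 4 = - \frac{49}{16}$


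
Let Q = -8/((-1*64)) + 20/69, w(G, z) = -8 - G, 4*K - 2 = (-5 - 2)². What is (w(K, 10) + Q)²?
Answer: 126000625/304704 ≈ 413.52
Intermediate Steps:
K = 51/4 (K = ½ + (-5 - 2)²/4 = ½ + (¼)*(-7)² = ½ + (¼)*49 = ½ + 49/4 = 51/4 ≈ 12.750)
Q = 229/552 (Q = -8/(-64) + 20*(1/69) = -8*(-1/64) + 20/69 = ⅛ + 20/69 = 229/552 ≈ 0.41486)
(w(K, 10) + Q)² = ((-8 - 1*51/4) + 229/552)² = ((-8 - 51/4) + 229/552)² = (-83/4 + 229/552)² = (-11225/552)² = 126000625/304704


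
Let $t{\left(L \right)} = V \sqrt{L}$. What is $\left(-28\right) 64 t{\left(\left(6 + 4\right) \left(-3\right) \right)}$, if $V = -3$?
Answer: $5376 i \sqrt{30} \approx 29446.0 i$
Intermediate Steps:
$t{\left(L \right)} = - 3 \sqrt{L}$
$\left(-28\right) 64 t{\left(\left(6 + 4\right) \left(-3\right) \right)} = \left(-28\right) 64 \left(- 3 \sqrt{\left(6 + 4\right) \left(-3\right)}\right) = - 1792 \left(- 3 \sqrt{10 \left(-3\right)}\right) = - 1792 \left(- 3 \sqrt{-30}\right) = - 1792 \left(- 3 i \sqrt{30}\right) = 5376 i \sqrt{30}$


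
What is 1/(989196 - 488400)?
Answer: 1/500796 ≈ 1.9968e-6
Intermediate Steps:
1/(989196 - 488400) = 1/500796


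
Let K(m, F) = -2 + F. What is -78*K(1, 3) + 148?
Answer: 70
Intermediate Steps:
-78*K(1, 3) + 148 = -78*(-2 + 3) + 148 = -78*1 + 148 = -78 + 148 = 70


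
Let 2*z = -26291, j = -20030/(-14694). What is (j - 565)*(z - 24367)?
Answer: 155340763000/7347 ≈ 2.1143e+7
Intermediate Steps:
j = 10015/7347 (j = -20030*(-1/14694) = 10015/7347 ≈ 1.3631)
z = -26291/2 (z = (½)*(-26291) = -26291/2 ≈ -13146.)
(j - 565)*(z - 24367) = (10015/7347 - 565)*(-26291/2 - 24367) = -4141040/7347*(-75025/2) = 155340763000/7347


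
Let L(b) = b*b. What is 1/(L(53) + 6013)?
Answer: 1/8822 ≈ 0.00011335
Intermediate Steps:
L(b) = b²
1/(L(53) + 6013) = 1/(53² + 6013) = 1/(2809 + 6013) = 1/8822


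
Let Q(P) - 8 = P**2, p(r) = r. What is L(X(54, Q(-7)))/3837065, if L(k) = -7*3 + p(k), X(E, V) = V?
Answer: 36/3837065 ≈ 9.3822e-6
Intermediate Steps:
Q(P) = 8 + P**2
L(k) = -21 + k (L(k) = -7*3 + k = -21 + k)
L(X(54, Q(-7)))/3837065 = (-21 + (8 + (-7)**2))/3837065 = (-21 + (8 + 49))*(1/3837065) = (-21 + 57)*(1/3837065) = 36*(1/3837065) = 36/3837065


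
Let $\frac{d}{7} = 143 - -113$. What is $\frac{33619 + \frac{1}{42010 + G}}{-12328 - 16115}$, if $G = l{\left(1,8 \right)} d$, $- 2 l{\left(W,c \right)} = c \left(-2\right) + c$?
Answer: $- \frac{551105061}{466256618} \approx -1.182$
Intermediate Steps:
$d = 1792$ ($d = 7 \left(143 - -113\right) = 7 \left(143 + 113\right) = 7 \cdot 256 = 1792$)
$l{\left(W,c \right)} = \frac{c}{2}$ ($l{\left(W,c \right)} = - \frac{c \left(-2\right) + c}{2} = - \frac{- 2 c + c}{2} = - \frac{\left(-1\right) c}{2} = \frac{c}{2}$)
$G = 7168$ ($G = \frac{1}{2} \cdot 8 \cdot 1792 = 4 \cdot 1792 = 7168$)
$\frac{33619 + \frac{1}{42010 + G}}{-12328 - 16115} = \frac{33619 + \frac{1}{42010 + 7168}}{-12328 - 16115} = \frac{33619 + \frac{1}{49178}}{-28443} = \left(33619 + \frac{1}{49178}\right) \left(- \frac{1}{28443}\right) = \frac{1653315183}{49178} \left(- \frac{1}{28443}\right) = - \frac{551105061}{466256618}$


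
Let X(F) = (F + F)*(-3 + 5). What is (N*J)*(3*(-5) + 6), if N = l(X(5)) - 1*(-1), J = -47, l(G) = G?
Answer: 8883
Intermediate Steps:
X(F) = 4*F (X(F) = (2*F)*2 = 4*F)
N = 21 (N = 4*5 - 1*(-1) = 20 + 1 = 21)
(N*J)*(3*(-5) + 6) = (21*(-47))*(3*(-5) + 6) = -987*(-15 + 6) = -987*(-9) = 8883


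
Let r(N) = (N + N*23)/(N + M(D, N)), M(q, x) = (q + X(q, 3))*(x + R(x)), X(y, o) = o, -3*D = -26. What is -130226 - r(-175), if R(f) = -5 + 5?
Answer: -2474330/19 ≈ -1.3023e+5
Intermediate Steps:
R(f) = 0
D = 26/3 (D = -⅓*(-26) = 26/3 ≈ 8.6667)
M(q, x) = x*(3 + q) (M(q, x) = (q + 3)*(x + 0) = (3 + q)*x = x*(3 + q))
r(N) = 36/19 (r(N) = (N + N*23)/(N + N*(3 + 26/3)) = (N + 23*N)/(N + N*(35/3)) = (24*N)/(N + 35*N/3) = (24*N)/((38*N/3)) = (24*N)*(3/(38*N)) = 36/19)
-130226 - r(-175) = -130226 - 1*36/19 = -130226 - 36/19 = -2474330/19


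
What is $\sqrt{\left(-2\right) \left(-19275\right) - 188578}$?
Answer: $2 i \sqrt{37507} \approx 387.33 i$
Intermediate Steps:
$\sqrt{\left(-2\right) \left(-19275\right) - 188578} = \sqrt{38550 - 188578} = \sqrt{-150028} = 2 i \sqrt{37507}$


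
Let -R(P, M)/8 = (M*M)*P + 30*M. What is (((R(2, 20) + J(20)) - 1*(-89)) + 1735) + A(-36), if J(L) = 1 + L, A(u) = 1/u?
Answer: -336781/36 ≈ -9355.0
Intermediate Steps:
R(P, M) = -240*M - 8*P*M² (R(P, M) = -8*((M*M)*P + 30*M) = -8*(M²*P + 30*M) = -8*(P*M² + 30*M) = -8*(30*M + P*M²) = -240*M - 8*P*M²)
(((R(2, 20) + J(20)) - 1*(-89)) + 1735) + A(-36) = (((-8*20*(30 + 20*2) + (1 + 20)) - 1*(-89)) + 1735) + 1/(-36) = (((-8*20*(30 + 40) + 21) + 89) + 1735) - 1/36 = (((-8*20*70 + 21) + 89) + 1735) - 1/36 = (((-11200 + 21) + 89) + 1735) - 1/36 = ((-11179 + 89) + 1735) - 1/36 = (-11090 + 1735) - 1/36 = -9355 - 1/36 = -336781/36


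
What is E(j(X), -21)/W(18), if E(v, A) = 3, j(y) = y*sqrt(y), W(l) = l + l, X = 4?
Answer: 1/12 ≈ 0.083333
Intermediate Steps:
W(l) = 2*l
j(y) = y**(3/2)
E(j(X), -21)/W(18) = 3/((2*18)) = 3/36 = 3*(1/36) = 1/12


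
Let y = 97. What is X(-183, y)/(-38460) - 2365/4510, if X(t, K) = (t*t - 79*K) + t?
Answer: -1878253/1576860 ≈ -1.1911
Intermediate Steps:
X(t, K) = t + t² - 79*K (X(t, K) = (t² - 79*K) + t = t + t² - 79*K)
X(-183, y)/(-38460) - 2365/4510 = (-183 + (-183)² - 79*97)/(-38460) - 2365/4510 = (-183 + 33489 - 7663)*(-1/38460) - 2365*1/4510 = 25643*(-1/38460) - 43/82 = -25643/38460 - 43/82 = -1878253/1576860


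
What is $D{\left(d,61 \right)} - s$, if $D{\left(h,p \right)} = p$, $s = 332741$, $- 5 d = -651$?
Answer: $-332680$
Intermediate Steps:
$d = \frac{651}{5}$ ($d = \left(- \frac{1}{5}\right) \left(-651\right) = \frac{651}{5} \approx 130.2$)
$D{\left(d,61 \right)} - s = 61 - 332741 = -332680$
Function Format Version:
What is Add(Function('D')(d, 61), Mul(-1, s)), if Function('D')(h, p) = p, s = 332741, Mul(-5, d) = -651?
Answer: -332680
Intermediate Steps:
d = Rational(651, 5) (d = Mul(Rational(-1, 5), -651) = Rational(651, 5) ≈ 130.20)
Add(Function('D')(d, 61), Mul(-1, s)) = Add(61, Mul(-1, 332741)) = Add(61, -332741) = -332680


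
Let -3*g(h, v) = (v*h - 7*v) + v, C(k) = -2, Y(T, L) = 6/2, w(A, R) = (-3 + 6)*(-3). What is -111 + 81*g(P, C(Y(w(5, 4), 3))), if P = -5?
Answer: -705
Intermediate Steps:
w(A, R) = -9 (w(A, R) = 3*(-3) = -9)
Y(T, L) = 3 (Y(T, L) = 6*(½) = 3)
g(h, v) = 2*v - h*v/3 (g(h, v) = -((v*h - 7*v) + v)/3 = -((h*v - 7*v) + v)/3 = -((-7*v + h*v) + v)/3 = -(-6*v + h*v)/3 = 2*v - h*v/3)
-111 + 81*g(P, C(Y(w(5, 4), 3))) = -111 + 81*((⅓)*(-2)*(6 - 1*(-5))) = -111 + 81*((⅓)*(-2)*(6 + 5)) = -111 + 81*((⅓)*(-2)*11) = -111 + 81*(-22/3) = -111 - 594 = -705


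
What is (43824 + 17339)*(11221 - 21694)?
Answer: -640560099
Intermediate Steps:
(43824 + 17339)*(11221 - 21694) = 61163*(-10473) = -640560099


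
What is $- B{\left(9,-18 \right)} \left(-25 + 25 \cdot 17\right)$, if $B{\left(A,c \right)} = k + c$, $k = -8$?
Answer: $10400$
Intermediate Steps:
$B{\left(A,c \right)} = -8 + c$
$- B{\left(9,-18 \right)} \left(-25 + 25 \cdot 17\right) = - (-8 - 18) \left(-25 + 25 \cdot 17\right) = \left(-1\right) \left(-26\right) \left(-25 + 425\right) = 26 \cdot 400 = 10400$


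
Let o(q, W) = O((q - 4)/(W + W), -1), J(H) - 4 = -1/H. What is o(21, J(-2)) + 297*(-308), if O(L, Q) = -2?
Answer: -91478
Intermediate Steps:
J(H) = 4 - 1/H
o(q, W) = -2
o(21, J(-2)) + 297*(-308) = -2 + 297*(-308) = -2 - 91476 = -91478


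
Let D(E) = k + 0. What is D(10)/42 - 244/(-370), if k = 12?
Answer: 1224/1295 ≈ 0.94517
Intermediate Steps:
D(E) = 12 (D(E) = 12 + 0 = 12)
D(10)/42 - 244/(-370) = 12/42 - 244/(-370) = 12*(1/42) - 244*(-1/370) = 2/7 + 122/185 = 1224/1295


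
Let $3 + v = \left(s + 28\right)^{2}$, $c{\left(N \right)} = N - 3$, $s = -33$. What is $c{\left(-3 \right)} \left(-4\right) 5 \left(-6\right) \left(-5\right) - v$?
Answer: $3578$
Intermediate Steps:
$c{\left(N \right)} = -3 + N$
$v = 22$ ($v = -3 + \left(-33 + 28\right)^{2} = -3 + \left(-5\right)^{2} = -3 + 25 = 22$)
$c{\left(-3 \right)} \left(-4\right) 5 \left(-6\right) \left(-5\right) - v = \left(-3 - 3\right) \left(-4\right) 5 \left(-6\right) \left(-5\right) - 22 = \left(-6\right) \left(-4\right) 5 \left(-6\right) \left(-5\right) - 22 = 24 \cdot 5 \left(-6\right) \left(-5\right) - 22 = 120 \left(-6\right) \left(-5\right) - 22 = \left(-720\right) \left(-5\right) - 22 = 3600 - 22 = 3578$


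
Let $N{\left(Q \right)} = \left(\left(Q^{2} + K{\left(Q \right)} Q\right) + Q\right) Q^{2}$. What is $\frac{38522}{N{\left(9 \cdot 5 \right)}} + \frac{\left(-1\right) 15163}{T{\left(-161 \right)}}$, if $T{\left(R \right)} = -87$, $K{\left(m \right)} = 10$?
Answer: $\frac{12896690069}{73993500} \approx 174.29$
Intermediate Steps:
$N{\left(Q \right)} = Q^{2} \left(Q^{2} + 11 Q\right)$ ($N{\left(Q \right)} = \left(\left(Q^{2} + 10 Q\right) + Q\right) Q^{2} = \left(Q^{2} + 11 Q\right) Q^{2} = Q^{2} \left(Q^{2} + 11 Q\right)$)
$\frac{38522}{N{\left(9 \cdot 5 \right)}} + \frac{\left(-1\right) 15163}{T{\left(-161 \right)}} = \frac{38522}{\left(9 \cdot 5\right)^{3} \left(11 + 9 \cdot 5\right)} + \frac{\left(-1\right) 15163}{-87} = \frac{38522}{45^{3} \left(11 + 45\right)} - - \frac{15163}{87} = \frac{38522}{91125 \cdot 56} + \frac{15163}{87} = \frac{38522}{5103000} + \frac{15163}{87} = 38522 \cdot \frac{1}{5103000} + \frac{15163}{87} = \frac{19261}{2551500} + \frac{15163}{87} = \frac{12896690069}{73993500}$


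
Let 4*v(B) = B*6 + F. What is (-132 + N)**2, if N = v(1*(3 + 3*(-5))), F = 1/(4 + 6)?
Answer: 35988001/1600 ≈ 22493.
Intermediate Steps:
F = 1/10 ≈ 0.10000
v(B) = 1/40 + 3*B/2 (v(B) = (B*6 + 1/10)/4 = (6*B + 1/10)/4 = (1/10 + 6*B)/4 = 1/40 + 3*B/2)
N = -719/40 (N = 1/40 + 3*(1*(3 + 3*(-5)))/2 = 1/40 + 3*(1*(3 - 15))/2 = 1/40 + 3*(1*(-12))/2 = 1/40 + (3/2)*(-12) = 1/40 - 18 = -719/40 ≈ -17.975)
(-132 + N)**2 = (-132 - 719/40)**2 = (-5999/40)**2 = 35988001/1600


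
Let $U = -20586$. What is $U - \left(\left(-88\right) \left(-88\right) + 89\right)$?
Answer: $-28419$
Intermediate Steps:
$U - \left(\left(-88\right) \left(-88\right) + 89\right) = -20586 - \left(\left(-88\right) \left(-88\right) + 89\right) = -20586 - \left(7744 + 89\right) = -20586 - 7833 = -28419$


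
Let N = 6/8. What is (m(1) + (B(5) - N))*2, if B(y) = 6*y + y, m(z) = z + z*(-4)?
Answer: 125/2 ≈ 62.500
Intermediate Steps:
N = 3/4 (N = 6*(1/8) = 3/4 ≈ 0.75000)
m(z) = -3*z (m(z) = z - 4*z = -3*z)
B(y) = 7*y
(m(1) + (B(5) - N))*2 = (-3*1 + (7*5 - 1*3/4))*2 = (-3 + (35 - 3/4))*2 = (-3 + 137/4)*2 = (125/4)*2 = 125/2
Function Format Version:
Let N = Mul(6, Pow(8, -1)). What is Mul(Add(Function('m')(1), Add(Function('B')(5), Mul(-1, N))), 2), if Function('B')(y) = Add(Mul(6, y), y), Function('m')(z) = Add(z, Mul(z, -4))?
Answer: Rational(125, 2) ≈ 62.500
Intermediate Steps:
N = Rational(3, 4) (N = Mul(6, Rational(1, 8)) = Rational(3, 4) ≈ 0.75000)
Function('m')(z) = Mul(-3, z) (Function('m')(z) = Add(z, Mul(-4, z)) = Mul(-3, z))
Function('B')(y) = Mul(7, y)
Mul(Add(Function('m')(1), Add(Function('B')(5), Mul(-1, N))), 2) = Mul(Add(Mul(-3, 1), Add(Mul(7, 5), Mul(-1, Rational(3, 4)))), 2) = Mul(Add(-3, Add(35, Rational(-3, 4))), 2) = Mul(Add(-3, Rational(137, 4)), 2) = Mul(Rational(125, 4), 2) = Rational(125, 2)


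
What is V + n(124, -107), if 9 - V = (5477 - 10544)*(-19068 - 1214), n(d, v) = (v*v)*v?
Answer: -103993928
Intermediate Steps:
n(d, v) = v³ (n(d, v) = v²*v = v³)
V = -102768885 (V = 9 - (5477 - 10544)*(-19068 - 1214) = 9 - (-5067)*(-20282) = 9 - 1*102768894 = 9 - 102768894 = -102768885)
V + n(124, -107) = -102768885 + (-107)³ = -102768885 - 1225043 = -103993928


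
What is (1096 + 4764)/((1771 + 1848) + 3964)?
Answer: 5860/7583 ≈ 0.77278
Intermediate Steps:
(1096 + 4764)/((1771 + 1848) + 3964) = 5860/(3619 + 3964) = 5860/7583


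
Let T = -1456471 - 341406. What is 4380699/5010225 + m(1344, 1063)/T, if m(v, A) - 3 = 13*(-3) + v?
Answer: 2623134867241/3002589430775 ≈ 0.87362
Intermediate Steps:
T = -1797877
m(v, A) = -36 + v (m(v, A) = 3 + (13*(-3) + v) = 3 + (-39 + v) = -36 + v)
4380699/5010225 + m(1344, 1063)/T = 4380699/5010225 + (-36 + 1344)/(-1797877) = 4380699*(1/5010225) + 1308*(-1/1797877) = 1460233/1670075 - 1308/1797877 = 2623134867241/3002589430775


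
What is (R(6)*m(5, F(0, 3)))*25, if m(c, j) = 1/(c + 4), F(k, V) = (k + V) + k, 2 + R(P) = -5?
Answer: -175/9 ≈ -19.444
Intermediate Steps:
R(P) = -7 (R(P) = -2 - 5 = -7)
F(k, V) = V + 2*k (F(k, V) = (V + k) + k = V + 2*k)
m(c, j) = 1/(4 + c)
(R(6)*m(5, F(0, 3)))*25 = -7/(4 + 5)*25 = -7/9*25 = -175/9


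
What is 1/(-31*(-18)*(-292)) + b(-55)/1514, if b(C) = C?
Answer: -4481497/123342552 ≈ -0.036334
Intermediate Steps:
1/(-31*(-18)*(-292)) + b(-55)/1514 = 1/(-31*(-18)*(-292)) - 55/1514 = -1/292/558 - 55*1/1514 = (1/558)*(-1/292) - 55/1514 = -1/162936 - 55/1514 = -4481497/123342552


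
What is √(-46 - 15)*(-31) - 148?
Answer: -148 - 31*I*√61 ≈ -148.0 - 242.12*I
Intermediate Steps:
√(-46 - 15)*(-31) - 148 = √(-61)*(-31) - 148 = (I*√61)*(-31) - 148 = -31*I*√61 - 148 = -148 - 31*I*√61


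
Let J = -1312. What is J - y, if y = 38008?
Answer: -39320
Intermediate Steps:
J - y = -1312 - 1*38008 = -1312 - 38008 = -39320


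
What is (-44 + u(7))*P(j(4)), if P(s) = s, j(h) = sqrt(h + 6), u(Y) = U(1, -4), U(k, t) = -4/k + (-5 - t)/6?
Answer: -289*sqrt(10)/6 ≈ -152.32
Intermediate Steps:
U(k, t) = -5/6 - 4/k - t/6 (U(k, t) = -4/k + (-5 - t)*(1/6) = -4/k + (-5/6 - t/6) = -5/6 - 4/k - t/6)
u(Y) = -25/6 (u(Y) = (1/6)*(-24 - 1*1*(5 - 4))/1 = (1/6)*1*(-24 - 1*1*1) = (1/6)*1*(-24 - 1) = (1/6)*1*(-25) = -25/6)
j(h) = sqrt(6 + h)
(-44 + u(7))*P(j(4)) = (-44 - 25/6)*sqrt(6 + 4) = -289*sqrt(10)/6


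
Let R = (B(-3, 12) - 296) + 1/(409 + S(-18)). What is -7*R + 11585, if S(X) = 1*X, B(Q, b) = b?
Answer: 5307036/391 ≈ 13573.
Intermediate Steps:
S(X) = X
R = -111043/391 (R = (12 - 296) + 1/(409 - 18) = -284 + 1/391 = -111043/391 ≈ -284.00)
-7*R + 11585 = -7*(-111043/391) + 11585 = 777301/391 + 11585 = 5307036/391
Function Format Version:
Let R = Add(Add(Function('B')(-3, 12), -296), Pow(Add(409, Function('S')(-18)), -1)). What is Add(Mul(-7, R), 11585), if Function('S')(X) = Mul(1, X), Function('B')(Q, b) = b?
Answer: Rational(5307036, 391) ≈ 13573.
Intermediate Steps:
Function('S')(X) = X
R = Rational(-111043, 391) (R = Add(Add(12, -296), Pow(Add(409, -18), -1)) = Add(-284, Pow(391, -1)) = Add(-284, Rational(1, 391)) = Rational(-111043, 391) ≈ -284.00)
Add(Mul(-7, R), 11585) = Add(Mul(-7, Rational(-111043, 391)), 11585) = Add(Rational(777301, 391), 11585) = Rational(5307036, 391)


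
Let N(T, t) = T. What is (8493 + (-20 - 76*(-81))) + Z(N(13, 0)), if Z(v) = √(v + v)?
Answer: 14629 + √26 ≈ 14634.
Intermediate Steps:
Z(v) = √2*√v (Z(v) = √(2*v) = √2*√v)
(8493 + (-20 - 76*(-81))) + Z(N(13, 0)) = (8493 + (-20 - 76*(-81))) + √2*√13 = (8493 + (-20 + 6156)) + √26 = (8493 + 6136) + √26 = 14629 + √26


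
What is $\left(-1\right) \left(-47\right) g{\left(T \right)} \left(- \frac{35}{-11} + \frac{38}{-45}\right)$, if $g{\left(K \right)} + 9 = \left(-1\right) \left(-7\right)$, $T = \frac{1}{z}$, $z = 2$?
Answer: $- \frac{108758}{495} \approx -219.71$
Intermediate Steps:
$T = \frac{1}{2} \approx 0.5$
$g{\left(K \right)} = -2$ ($g{\left(K \right)} = -9 - -7 = -9 + 7 = -2$)
$\left(-1\right) \left(-47\right) g{\left(T \right)} \left(- \frac{35}{-11} + \frac{38}{-45}\right) = \left(-1\right) \left(-47\right) \left(-2\right) \left(- \frac{35}{-11} + \frac{38}{-45}\right) = 47 \left(-2\right) \left(\left(-35\right) \left(- \frac{1}{11}\right) + 38 \left(- \frac{1}{45}\right)\right) = - 94 \left(\frac{35}{11} - \frac{38}{45}\right) = \left(-94\right) \frac{1157}{495} = - \frac{108758}{495}$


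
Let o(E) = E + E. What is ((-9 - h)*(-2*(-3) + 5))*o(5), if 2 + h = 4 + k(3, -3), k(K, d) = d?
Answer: -880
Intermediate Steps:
o(E) = 2*E
h = -1 (h = -2 + (4 - 3) = -2 + 1 = -1)
((-9 - h)*(-2*(-3) + 5))*o(5) = ((-9 - 1*(-1))*(-2*(-3) + 5))*(2*5) = ((-9 + 1)*(6 + 5))*10 = -8*11*10 = -88*10 = -880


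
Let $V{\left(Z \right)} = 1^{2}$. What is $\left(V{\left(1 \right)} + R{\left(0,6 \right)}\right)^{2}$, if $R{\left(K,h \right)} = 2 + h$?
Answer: $81$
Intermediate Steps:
$V{\left(Z \right)} = 1$
$\left(V{\left(1 \right)} + R{\left(0,6 \right)}\right)^{2} = \left(1 + \left(2 + 6\right)\right)^{2} = \left(1 + 8\right)^{2} = 9^{2} = 81$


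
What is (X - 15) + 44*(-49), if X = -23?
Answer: -2194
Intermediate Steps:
(X - 15) + 44*(-49) = (-23 - 15) + 44*(-49) = -38 - 2156 = -2194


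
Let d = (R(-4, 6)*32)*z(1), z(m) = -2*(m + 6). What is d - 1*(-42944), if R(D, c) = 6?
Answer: 40256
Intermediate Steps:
z(m) = -12 - 2*m (z(m) = -2*(6 + m) = -12 - 2*m)
d = -2688 (d = (6*32)*(-12 - 2*1) = 192*(-12 - 2) = 192*(-14) = -2688)
d - 1*(-42944) = -2688 - 1*(-42944) = -2688 + 42944 = 40256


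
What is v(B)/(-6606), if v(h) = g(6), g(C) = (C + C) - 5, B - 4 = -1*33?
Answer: -7/6606 ≈ -0.0010596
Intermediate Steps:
B = -29 (B = 4 - 1*33 = 4 - 33 = -29)
g(C) = -5 + 2*C (g(C) = 2*C - 5 = -5 + 2*C)
v(h) = 7 (v(h) = -5 + 2*6 = -5 + 12 = 7)
v(B)/(-6606) = 7/(-6606) = 7*(-1/6606) = -7/6606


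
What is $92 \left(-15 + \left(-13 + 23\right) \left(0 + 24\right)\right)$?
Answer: $20700$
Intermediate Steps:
$92 \left(-15 + \left(-13 + 23\right) \left(0 + 24\right)\right) = 92 \left(-15 + 10 \cdot 24\right) = 92 \left(-15 + 240\right) = 92 \cdot 225 = 20700$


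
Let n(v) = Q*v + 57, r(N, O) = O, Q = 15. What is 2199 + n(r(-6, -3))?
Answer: 2211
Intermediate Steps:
n(v) = 57 + 15*v (n(v) = 15*v + 57 = 57 + 15*v)
2199 + n(r(-6, -3)) = 2199 + (57 + 15*(-3)) = 2199 + (57 - 45) = 2199 + 12 = 2211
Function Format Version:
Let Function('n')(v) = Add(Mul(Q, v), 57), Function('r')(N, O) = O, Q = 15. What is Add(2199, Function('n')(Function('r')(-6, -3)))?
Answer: 2211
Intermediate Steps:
Function('n')(v) = Add(57, Mul(15, v)) (Function('n')(v) = Add(Mul(15, v), 57) = Add(57, Mul(15, v)))
Add(2199, Function('n')(Function('r')(-6, -3))) = Add(2199, Add(57, Mul(15, -3))) = Add(2199, Add(57, -45)) = Add(2199, 12) = 2211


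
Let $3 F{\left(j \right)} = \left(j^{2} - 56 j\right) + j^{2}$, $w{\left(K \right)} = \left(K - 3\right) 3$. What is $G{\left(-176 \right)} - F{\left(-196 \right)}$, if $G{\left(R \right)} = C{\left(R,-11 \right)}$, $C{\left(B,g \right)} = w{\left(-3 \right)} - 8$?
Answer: $- \frac{87886}{3} \approx -29295.0$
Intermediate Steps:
$w{\left(K \right)} = -9 + 3 K$ ($w{\left(K \right)} = \left(-3 + K\right) 3 = -9 + 3 K$)
$F{\left(j \right)} = - \frac{56 j}{3} + \frac{2 j^{2}}{3}$ ($F{\left(j \right)} = \frac{\left(j^{2} - 56 j\right) + j^{2}}{3} = \frac{- 56 j + 2 j^{2}}{3} = - \frac{56 j}{3} + \frac{2 j^{2}}{3}$)
$C{\left(B,g \right)} = -26$ ($C{\left(B,g \right)} = \left(-9 + 3 \left(-3\right)\right) - 8 = \left(-9 - 9\right) - 8 = -18 - 8 = -26$)
$G{\left(R \right)} = -26$
$G{\left(-176 \right)} - F{\left(-196 \right)} = -26 - \frac{2}{3} \left(-196\right) \left(-28 - 196\right) = -26 - \frac{2}{3} \left(-196\right) \left(-224\right) = -26 - \frac{87808}{3} = - \frac{87886}{3}$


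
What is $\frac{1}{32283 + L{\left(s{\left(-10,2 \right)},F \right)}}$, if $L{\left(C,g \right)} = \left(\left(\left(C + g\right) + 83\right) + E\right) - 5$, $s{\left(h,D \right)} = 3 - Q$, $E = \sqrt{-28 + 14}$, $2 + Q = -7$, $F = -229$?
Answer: $\frac{2296}{73802625} - \frac{i \sqrt{14}}{1033236750} \approx 3.111 \cdot 10^{-5} - 3.6213 \cdot 10^{-9} i$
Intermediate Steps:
$Q = -9$ ($Q = -2 - 7 = -9$)
$E = i \sqrt{14}$ ($E = \sqrt{-14} = i \sqrt{14} \approx 3.7417 i$)
$s{\left(h,D \right)} = 12$ ($s{\left(h,D \right)} = 3 - -9 = 3 + 9 = 12$)
$L{\left(C,g \right)} = 78 + C + g + i \sqrt{14}$ ($L{\left(C,g \right)} = \left(\left(\left(C + g\right) + 83\right) + i \sqrt{14}\right) - 5 = \left(\left(83 + C + g\right) + i \sqrt{14}\right) - 5 = \left(83 + C + g + i \sqrt{14}\right) - 5 = 78 + C + g + i \sqrt{14}$)
$\frac{1}{32283 + L{\left(s{\left(-10,2 \right)},F \right)}} = \frac{1}{32283 + \left(78 + 12 - 229 + i \sqrt{14}\right)} = \frac{1}{32283 - \left(139 - i \sqrt{14}\right)} = \frac{1}{32144 + i \sqrt{14}}$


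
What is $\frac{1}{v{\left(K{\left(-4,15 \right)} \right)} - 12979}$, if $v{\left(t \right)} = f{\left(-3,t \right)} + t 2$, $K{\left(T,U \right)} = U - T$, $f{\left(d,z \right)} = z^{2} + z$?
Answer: $- \frac{1}{12561} \approx -7.9612 \cdot 10^{-5}$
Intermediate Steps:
$f{\left(d,z \right)} = z + z^{2}$
$v{\left(t \right)} = 2 t + t \left(1 + t\right)$ ($v{\left(t \right)} = t \left(1 + t\right) + t 2 = t \left(1 + t\right) + 2 t = 2 t + t \left(1 + t\right)$)
$\frac{1}{v{\left(K{\left(-4,15 \right)} \right)} - 12979} = \frac{1}{\left(15 - -4\right) \left(3 + \left(15 - -4\right)\right) - 12979} = \frac{1}{\left(15 + 4\right) \left(3 + \left(15 + 4\right)\right) - 12979} = \frac{1}{19 \left(3 + 19\right) - 12979} = \frac{1}{19 \cdot 22 - 12979} = \frac{1}{418 - 12979} = \frac{1}{-12561} = - \frac{1}{12561}$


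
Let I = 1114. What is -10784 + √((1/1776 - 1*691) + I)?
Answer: -10784 + √83388639/444 ≈ -10763.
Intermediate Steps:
-10784 + √((1/1776 - 1*691) + I) = -10784 + √((1/1776 - 1*691) + 1114) = -10784 + √((1/1776 - 691) + 1114) = -10784 + √(-1227215/1776 + 1114) = -10784 + √(751249/1776) = -10784 + √83388639/444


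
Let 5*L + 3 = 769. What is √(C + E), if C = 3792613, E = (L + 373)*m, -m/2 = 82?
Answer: √92657905/5 ≈ 1925.2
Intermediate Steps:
L = 766/5 (L = -⅗ + (⅕)*769 = -⅗ + 769/5 = 766/5 ≈ 153.20)
m = -164 (m = -2*82 = -164)
E = -431484/5 (E = (766/5 + 373)*(-164) = (2631/5)*(-164) = -431484/5 ≈ -86297.)
√(C + E) = √(3792613 - 431484/5) = √(18531581/5) = √92657905/5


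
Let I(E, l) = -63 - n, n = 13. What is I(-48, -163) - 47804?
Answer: -47880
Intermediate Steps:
I(E, l) = -76 (I(E, l) = -63 - 1*13 = -63 - 13 = -76)
I(-48, -163) - 47804 = -76 - 47804 = -47880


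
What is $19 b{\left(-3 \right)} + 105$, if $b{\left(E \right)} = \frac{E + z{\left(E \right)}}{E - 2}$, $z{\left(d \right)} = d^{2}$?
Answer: $\frac{411}{5} \approx 82.2$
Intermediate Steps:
$b{\left(E \right)} = \frac{E + E^{2}}{-2 + E}$ ($b{\left(E \right)} = \frac{E + E^{2}}{E - 2} = \frac{E + E^{2}}{-2 + E}$)
$19 b{\left(-3 \right)} + 105 = 19 \left(- \frac{3 \left(1 - 3\right)}{-2 - 3}\right) + 105 = 19 \left(\left(-3\right) \frac{1}{-5} \left(-2\right)\right) + 105 = 19 \left(\left(-3\right) \left(- \frac{1}{5}\right) \left(-2\right)\right) + 105 = 19 \left(- \frac{6}{5}\right) + 105 = - \frac{114}{5} + 105 = \frac{411}{5}$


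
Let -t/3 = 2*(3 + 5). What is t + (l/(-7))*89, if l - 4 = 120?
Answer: -11372/7 ≈ -1624.6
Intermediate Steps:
l = 124 (l = 4 + 120 = 124)
t = -48 (t = -6*(3 + 5) = -6*8 = -3*16 = -48)
t + (l/(-7))*89 = -48 + (124/(-7))*89 = -48 + (124*(-⅐))*89 = -48 - 124/7*89 = -48 - 11036/7 = -11372/7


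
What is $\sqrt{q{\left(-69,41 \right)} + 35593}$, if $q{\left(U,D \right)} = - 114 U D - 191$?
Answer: $2 \sqrt{89477} \approx 598.25$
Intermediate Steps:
$q{\left(U,D \right)} = -191 - 114 D U$ ($q{\left(U,D \right)} = - 114 D U - 191 = -191 - 114 D U$)
$\sqrt{q{\left(-69,41 \right)} + 35593} = \sqrt{\left(-191 - 4674 \left(-69\right)\right) + 35593} = \sqrt{\left(-191 + 322506\right) + 35593} = \sqrt{322315 + 35593} = \sqrt{357908} = 2 \sqrt{89477}$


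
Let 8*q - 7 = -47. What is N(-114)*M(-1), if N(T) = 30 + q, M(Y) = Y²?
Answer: 25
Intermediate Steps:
q = -5 (q = 7/8 + (⅛)*(-47) = 7/8 - 47/8 = -5)
N(T) = 25 (N(T) = 30 - 5 = 25)
N(-114)*M(-1) = 25*(-1)² = 25*1 = 25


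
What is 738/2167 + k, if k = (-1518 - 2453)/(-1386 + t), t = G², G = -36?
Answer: 8671577/195030 ≈ 44.463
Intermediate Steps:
t = 1296 (t = (-36)² = 1296)
k = 3971/90 (k = (-1518 - 2453)/(-1386 + 1296) = -3971/(-90) = -3971*(-1/90) = 3971/90 ≈ 44.122)
738/2167 + k = 738/2167 + 3971/90 = 8671577/195030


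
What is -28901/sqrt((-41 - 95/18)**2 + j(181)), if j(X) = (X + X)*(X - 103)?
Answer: -520218*sqrt(9842353)/9842353 ≈ -165.82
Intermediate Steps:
j(X) = 2*X*(-103 + X) (j(X) = (2*X)*(-103 + X) = 2*X*(-103 + X))
-28901/sqrt((-41 - 95/18)**2 + j(181)) = -28901/sqrt((-41 - 95/18)**2 + 2*181*(-103 + 181)) = -28901/sqrt((-41 - 95*1/18)**2 + 2*181*78) = -28901/sqrt((-41 - 95/18)**2 + 28236) = -28901/sqrt((-833/18)**2 + 28236) = -28901/sqrt(693889/324 + 28236) = -28901*18*sqrt(9842353)/9842353 = -520218*sqrt(9842353)/9842353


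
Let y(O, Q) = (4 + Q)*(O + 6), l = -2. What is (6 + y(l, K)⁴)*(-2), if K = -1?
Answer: -41484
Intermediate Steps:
y(O, Q) = (4 + Q)*(6 + O)
(6 + y(l, K)⁴)*(-2) = (6 + (24 + 4*(-2) + 6*(-1) - 2*(-1))⁴)*(-2) = (6 + (24 - 8 - 6 + 2)⁴)*(-2) = (6 + 12⁴)*(-2) = (6 + 20736)*(-2) = 20742*(-2) = -41484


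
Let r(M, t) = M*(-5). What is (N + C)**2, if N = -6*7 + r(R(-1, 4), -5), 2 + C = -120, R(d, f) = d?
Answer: 25281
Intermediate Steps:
C = -122 (C = -2 - 120 = -122)
r(M, t) = -5*M
N = -37 (N = -6*7 - 5*(-1) = -42 + 5 = -37)
(N + C)**2 = (-37 - 122)**2 = (-159)**2 = 25281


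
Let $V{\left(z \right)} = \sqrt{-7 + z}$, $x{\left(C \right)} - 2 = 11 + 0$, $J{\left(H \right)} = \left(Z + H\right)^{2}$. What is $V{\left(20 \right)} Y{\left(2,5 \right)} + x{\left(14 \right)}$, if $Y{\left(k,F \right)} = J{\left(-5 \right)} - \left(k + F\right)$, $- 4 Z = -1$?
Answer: $13 + \frac{249 \sqrt{13}}{16} \approx 69.111$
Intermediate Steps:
$Z = \frac{1}{4}$ ($Z = \left(- \frac{1}{4}\right) \left(-1\right) = \frac{1}{4} \approx 0.25$)
$J{\left(H \right)} = \left(\frac{1}{4} + H\right)^{2}$
$x{\left(C \right)} = 13$ ($x{\left(C \right)} = 2 + \left(11 + 0\right) = 2 + 11 = 13$)
$Y{\left(k,F \right)} = \frac{361}{16} - F - k$ ($Y{\left(k,F \right)} = \frac{\left(1 + 4 \left(-5\right)\right)^{2}}{16} - \left(k + F\right) = \frac{\left(1 - 20\right)^{2}}{16} - \left(F + k\right) = \frac{\left(-19\right)^{2}}{16} - \left(F + k\right) = \frac{1}{16} \cdot 361 - \left(F + k\right) = \frac{361}{16} - \left(F + k\right) = \frac{361}{16} - F - k$)
$V{\left(20 \right)} Y{\left(2,5 \right)} + x{\left(14 \right)} = \sqrt{-7 + 20} \left(\frac{361}{16} - 5 - 2\right) + 13 = \sqrt{13} \left(\frac{361}{16} - 5 - 2\right) + 13 = \sqrt{13} \cdot \frac{249}{16} + 13 = \frac{249 \sqrt{13}}{16} + 13 = 13 + \frac{249 \sqrt{13}}{16}$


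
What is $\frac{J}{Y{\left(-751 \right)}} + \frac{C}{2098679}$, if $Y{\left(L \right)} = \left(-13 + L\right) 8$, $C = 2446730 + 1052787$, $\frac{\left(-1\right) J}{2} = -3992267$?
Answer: $- \frac{8367792391341}{6413563024} \approx -1304.7$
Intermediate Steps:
$J = 7984534$ ($J = \left(-2\right) \left(-3992267\right) = 7984534$)
$C = 3499517$
$Y{\left(L \right)} = -104 + 8 L$
$\frac{J}{Y{\left(-751 \right)}} + \frac{C}{2098679} = \frac{7984534}{-104 + 8 \left(-751\right)} + \frac{3499517}{2098679} = \frac{7984534}{-104 - 6008} + 3499517 \cdot \frac{1}{2098679} = \frac{7984534}{-6112} + \frac{3499517}{2098679} = 7984534 \left(- \frac{1}{6112}\right) + \frac{3499517}{2098679} = - \frac{3992267}{3056} + \frac{3499517}{2098679} = - \frac{8367792391341}{6413563024}$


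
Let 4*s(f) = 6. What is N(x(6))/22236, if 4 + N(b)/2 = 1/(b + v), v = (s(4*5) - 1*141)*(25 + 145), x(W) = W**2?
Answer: -94717/263263122 ≈ -0.00035978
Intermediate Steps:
s(f) = 3/2 (s(f) = (1/4)*6 = 3/2)
v = -23715 (v = (3/2 - 1*141)*(25 + 145) = (3/2 - 141)*170 = -279/2*170 = -23715)
N(b) = -8 + 2/(-23715 + b) (N(b) = -8 + 2/(b - 23715) = -8 + 2/(-23715 + b))
N(x(6))/22236 = (2*(94861 - 4*6**2)/(-23715 + 6**2))/22236 = (2*(94861 - 4*36)/(-23715 + 36))*(1/22236) = (2*(94861 - 144)/(-23679))*(1/22236) = (2*(-1/23679)*94717)*(1/22236) = -189434/23679*1/22236 = -94717/263263122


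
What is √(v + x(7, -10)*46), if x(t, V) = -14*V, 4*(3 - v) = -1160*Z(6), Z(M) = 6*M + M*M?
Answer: √27323 ≈ 165.30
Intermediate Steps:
Z(M) = M² + 6*M (Z(M) = 6*M + M² = M² + 6*M)
v = 20883 (v = 3 - (-290)*6*(6 + 6) = 3 - (-290)*6*12 = 3 - (-290)*72 = 3 - ¼*(-83520) = 3 + 20880 = 20883)
√(v + x(7, -10)*46) = √(20883 - 14*(-10)*46) = √(20883 + 140*46) = √(20883 + 6440) = √27323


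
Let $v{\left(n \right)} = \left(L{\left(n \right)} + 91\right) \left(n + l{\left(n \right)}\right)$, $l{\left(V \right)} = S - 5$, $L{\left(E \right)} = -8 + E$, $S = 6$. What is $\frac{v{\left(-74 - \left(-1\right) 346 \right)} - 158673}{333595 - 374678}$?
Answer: $\frac{61758}{41083} \approx 1.5033$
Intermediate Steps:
$l{\left(V \right)} = 1$ ($l{\left(V \right)} = 6 - 5 = 1$)
$v{\left(n \right)} = \left(1 + n\right) \left(83 + n\right)$ ($v{\left(n \right)} = \left(\left(-8 + n\right) + 91\right) \left(n + 1\right) = \left(83 + n\right) \left(1 + n\right) = \left(1 + n\right) \left(83 + n\right)$)
$\frac{v{\left(-74 - \left(-1\right) 346 \right)} - 158673}{333595 - 374678} = \frac{\left(83 + \left(-74 - \left(-1\right) 346\right)^{2} + 84 \left(-74 - \left(-1\right) 346\right)\right) - 158673}{333595 - 374678} = \frac{\left(83 + \left(-74 - -346\right)^{2} + 84 \left(-74 - -346\right)\right) - 158673}{-41083} = \left(\left(83 + \left(-74 + 346\right)^{2} + 84 \left(-74 + 346\right)\right) - 158673\right) \left(- \frac{1}{41083}\right) = \left(\left(83 + 272^{2} + 84 \cdot 272\right) - 158673\right) \left(- \frac{1}{41083}\right) = \left(\left(83 + 73984 + 22848\right) - 158673\right) \left(- \frac{1}{41083}\right) = \left(96915 - 158673\right) \left(- \frac{1}{41083}\right) = \left(-61758\right) \left(- \frac{1}{41083}\right) = \frac{61758}{41083}$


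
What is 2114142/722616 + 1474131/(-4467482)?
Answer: 698305056979/269022831076 ≈ 2.5957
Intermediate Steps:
2114142/722616 + 1474131/(-4467482) = 2114142*(1/722616) + 1474131*(-1/4467482) = 352357/120436 - 1474131/4467482 = 698305056979/269022831076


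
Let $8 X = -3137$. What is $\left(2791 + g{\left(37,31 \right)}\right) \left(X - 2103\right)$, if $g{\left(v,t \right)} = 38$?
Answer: $- \frac{56469669}{8} \approx -7.0587 \cdot 10^{6}$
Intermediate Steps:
$X = - \frac{3137}{8}$ ($X = \frac{1}{8} \left(-3137\right) = - \frac{3137}{8} \approx -392.13$)
$\left(2791 + g{\left(37,31 \right)}\right) \left(X - 2103\right) = \left(2791 + 38\right) \left(- \frac{3137}{8} - 2103\right) = 2829 \left(- \frac{3137}{8} - 2103\right) = 2829 \left(- \frac{19961}{8}\right) = - \frac{56469669}{8}$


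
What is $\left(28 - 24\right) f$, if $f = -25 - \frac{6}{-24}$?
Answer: $-99$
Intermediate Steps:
$f = - \frac{99}{4}$ ($f = -25 - - \frac{1}{4} = -25 + \frac{1}{4} = - \frac{99}{4} \approx -24.75$)
$\left(28 - 24\right) f = \left(28 - 24\right) \left(- \frac{99}{4}\right) = 4 \left(- \frac{99}{4}\right) = -99$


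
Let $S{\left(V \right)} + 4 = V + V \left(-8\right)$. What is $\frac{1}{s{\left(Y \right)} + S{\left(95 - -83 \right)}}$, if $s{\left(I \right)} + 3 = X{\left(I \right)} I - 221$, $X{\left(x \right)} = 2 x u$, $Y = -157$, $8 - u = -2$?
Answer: $\frac{1}{491506} \approx 2.0346 \cdot 10^{-6}$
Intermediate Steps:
$u = 10$ ($u = 8 - -2 = 8 + 2 = 10$)
$X{\left(x \right)} = 20 x$ ($X{\left(x \right)} = 2 x 10 = 20 x$)
$S{\left(V \right)} = -4 - 7 V$ ($S{\left(V \right)} = -4 + \left(V + V \left(-8\right)\right) = -4 + \left(V - 8 V\right) = -4 - 7 V$)
$s{\left(I \right)} = -224 + 20 I^{2}$ ($s{\left(I \right)} = -3 + \left(20 I I - 221\right) = -3 + \left(20 I^{2} - 221\right) = -3 + \left(-221 + 20 I^{2}\right) = -224 + 20 I^{2}$)
$\frac{1}{s{\left(Y \right)} + S{\left(95 - -83 \right)}} = \frac{1}{\left(-224 + 20 \left(-157\right)^{2}\right) - \left(4 + 7 \left(95 - -83\right)\right)} = \frac{1}{\left(-224 + 20 \cdot 24649\right) - \left(4 + 7 \left(95 + 83\right)\right)} = \frac{1}{\left(-224 + 492980\right) - 1250} = \frac{1}{492756 - 1250} = \frac{1}{491506}$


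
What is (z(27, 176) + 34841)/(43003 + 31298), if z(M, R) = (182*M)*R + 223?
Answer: 299976/24767 ≈ 12.112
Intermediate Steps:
z(M, R) = 223 + 182*M*R (z(M, R) = 182*M*R + 223 = 223 + 182*M*R)
(z(27, 176) + 34841)/(43003 + 31298) = ((223 + 182*27*176) + 34841)/(43003 + 31298) = ((223 + 864864) + 34841)/74301 = (865087 + 34841)*(1/74301) = 899928*(1/74301) = 299976/24767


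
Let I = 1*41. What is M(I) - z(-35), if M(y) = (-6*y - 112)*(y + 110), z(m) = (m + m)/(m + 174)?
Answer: -7513992/139 ≈ -54058.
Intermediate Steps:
z(m) = 2*m/(174 + m) (z(m) = (2*m)/(174 + m) = 2*m/(174 + m))
I = 41
M(y) = (-112 - 6*y)*(110 + y)
M(I) - z(-35) = (-12320 - 772*41 - 6*41²) - 2*(-35)/(174 - 35) = (-12320 - 31652 - 6*1681) - 2*(-35)/139 = (-12320 - 31652 - 10086) - 2*(-35)/139 = -54058 - 1*(-70/139) = -54058 + 70/139 = -7513992/139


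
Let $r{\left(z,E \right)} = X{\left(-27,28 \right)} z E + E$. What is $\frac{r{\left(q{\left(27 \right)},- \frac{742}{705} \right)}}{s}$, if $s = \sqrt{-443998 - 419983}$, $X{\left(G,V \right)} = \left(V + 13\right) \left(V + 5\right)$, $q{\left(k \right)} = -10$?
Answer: $- \frac{10038518 i \sqrt{863981}}{609106605} \approx - 15.319 i$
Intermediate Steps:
$X{\left(G,V \right)} = \left(5 + V\right) \left(13 + V\right)$ ($X{\left(G,V \right)} = \left(13 + V\right) \left(5 + V\right) = \left(5 + V\right) \left(13 + V\right)$)
$r{\left(z,E \right)} = E + 1353 E z$ ($r{\left(z,E \right)} = \left(65 + 28^{2} + 18 \cdot 28\right) z E + E = \left(65 + 784 + 504\right) z E + E = 1353 z E + E = 1353 E z + E = E + 1353 E z$)
$s = i \sqrt{863981}$ ($s = \sqrt{-863981} = i \sqrt{863981} \approx 929.51 i$)
$\frac{r{\left(q{\left(27 \right)},- \frac{742}{705} \right)}}{s} = \frac{- \frac{742}{705} \left(1 + 1353 \left(-10\right)\right)}{i \sqrt{863981}} = \left(-742\right) \frac{1}{705} \left(1 - 13530\right) \left(- \frac{i \sqrt{863981}}{863981}\right) = \left(- \frac{742}{705}\right) \left(-13529\right) \left(- \frac{i \sqrt{863981}}{863981}\right) = \frac{10038518 \left(- \frac{i \sqrt{863981}}{863981}\right)}{705} = - \frac{10038518 i \sqrt{863981}}{609106605}$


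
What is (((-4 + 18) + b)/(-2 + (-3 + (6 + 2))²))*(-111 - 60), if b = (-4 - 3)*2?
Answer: 0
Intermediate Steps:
b = -14 (b = -7*2 = -14)
(((-4 + 18) + b)/(-2 + (-3 + (6 + 2))²))*(-111 - 60) = (((-4 + 18) - 14)/(-2 + (-3 + (6 + 2))²))*(-111 - 60) = ((14 - 14)/(-2 + (-3 + 8)²))*(-171) = (0/(-2 + 5²))*(-171) = (0/(-2 + 25))*(-171) = (0/23)*(-171) = (0*(1/23))*(-171) = 0*(-171) = 0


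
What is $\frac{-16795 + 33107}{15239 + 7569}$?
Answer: $\frac{2039}{2851} \approx 0.71519$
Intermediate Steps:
$\frac{-16795 + 33107}{15239 + 7569} = \frac{16312}{22808} = 16312 \cdot \frac{1}{22808} = \frac{2039}{2851}$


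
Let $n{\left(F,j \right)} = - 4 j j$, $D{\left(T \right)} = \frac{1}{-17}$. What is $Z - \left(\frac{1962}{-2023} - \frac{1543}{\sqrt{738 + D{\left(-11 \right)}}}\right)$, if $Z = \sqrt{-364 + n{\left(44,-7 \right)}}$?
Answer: $\frac{1962}{2023} + \frac{1543 \sqrt{213265}}{12545} + 4 i \sqrt{35} \approx 57.771 + 23.664 i$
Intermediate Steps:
$D{\left(T \right)} = - \frac{1}{17}$
$n{\left(F,j \right)} = - 4 j^{2}$
$Z = 4 i \sqrt{35}$ ($Z = \sqrt{-364 - 4 \left(-7\right)^{2}} = \sqrt{-364 - 196} = \sqrt{-560} = 4 i \sqrt{35} \approx 23.664 i$)
$Z - \left(\frac{1962}{-2023} - \frac{1543}{\sqrt{738 + D{\left(-11 \right)}}}\right) = 4 i \sqrt{35} - \left(\frac{1962}{-2023} - \frac{1543}{\sqrt{738 - \frac{1}{17}}}\right) = 4 i \sqrt{35} - \left(1962 \left(- \frac{1}{2023}\right) - \frac{1543}{\sqrt{\frac{12545}{17}}}\right) = 4 i \sqrt{35} - \left(- \frac{1962}{2023} - \frac{1543}{\frac{1}{17} \sqrt{213265}}\right) = 4 i \sqrt{35} - \left(- \frac{1962}{2023} - 1543 \frac{\sqrt{213265}}{12545}\right) = 4 i \sqrt{35} - \left(- \frac{1962}{2023} - \frac{1543 \sqrt{213265}}{12545}\right) = 4 i \sqrt{35} + \left(\frac{1962}{2023} + \frac{1543 \sqrt{213265}}{12545}\right) = \frac{1962}{2023} + \frac{1543 \sqrt{213265}}{12545} + 4 i \sqrt{35}$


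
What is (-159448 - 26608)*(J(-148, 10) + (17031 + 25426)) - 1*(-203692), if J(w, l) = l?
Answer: -7901036460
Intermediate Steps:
(-159448 - 26608)*(J(-148, 10) + (17031 + 25426)) - 1*(-203692) = (-159448 - 26608)*(10 + (17031 + 25426)) - 1*(-203692) = -186056*(10 + 42457) + 203692 = -186056*42467 + 203692 = -7901240152 + 203692 = -7901036460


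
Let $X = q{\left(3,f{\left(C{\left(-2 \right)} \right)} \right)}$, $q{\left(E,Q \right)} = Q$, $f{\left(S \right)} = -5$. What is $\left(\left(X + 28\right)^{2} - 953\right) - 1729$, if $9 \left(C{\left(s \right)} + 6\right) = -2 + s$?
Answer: $-2153$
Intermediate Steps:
$C{\left(s \right)} = - \frac{56}{9} + \frac{s}{9}$ ($C{\left(s \right)} = -6 + \frac{-2 + s}{9} = -6 + \left(- \frac{2}{9} + \frac{s}{9}\right) = - \frac{56}{9} + \frac{s}{9}$)
$X = -5$
$\left(\left(X + 28\right)^{2} - 953\right) - 1729 = \left(\left(-5 + 28\right)^{2} - 953\right) - 1729 = \left(23^{2} - 953\right) - 1729 = \left(529 - 953\right) - 1729 = -424 - 1729 = -2153$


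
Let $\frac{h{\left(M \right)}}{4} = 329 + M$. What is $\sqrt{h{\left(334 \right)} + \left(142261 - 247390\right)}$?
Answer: $i \sqrt{102477} \approx 320.12 i$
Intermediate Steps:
$h{\left(M \right)} = 1316 + 4 M$ ($h{\left(M \right)} = 4 \left(329 + M\right) = 1316 + 4 M$)
$\sqrt{h{\left(334 \right)} + \left(142261 - 247390\right)} = \sqrt{\left(1316 + 4 \cdot 334\right) + \left(142261 - 247390\right)} = \sqrt{\left(1316 + 1336\right) + \left(142261 - 247390\right)} = \sqrt{2652 - 105129} = \sqrt{-102477} = i \sqrt{102477}$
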